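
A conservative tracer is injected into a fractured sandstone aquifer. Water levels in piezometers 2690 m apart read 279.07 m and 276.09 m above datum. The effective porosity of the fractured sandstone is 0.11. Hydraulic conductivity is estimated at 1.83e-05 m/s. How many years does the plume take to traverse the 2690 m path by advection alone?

Convert K: 1.83e-05 m/s × 86400 = 1.581 m/day.
Hydraulic gradient i = (279.07 − 276.09) / 2690 = 2.98 / 2690 = 0.001108.
Darcy flux q = K · i = 1.581 × 0.001108 = 0.001752 m/day.
Seepage velocity v = q / n_e = 0.001752 / 0.11 = 0.01592 m/day.
Travel time t = L / v = 2690 / 0.01592 = 1.689e+05 days = 462.5 years.

463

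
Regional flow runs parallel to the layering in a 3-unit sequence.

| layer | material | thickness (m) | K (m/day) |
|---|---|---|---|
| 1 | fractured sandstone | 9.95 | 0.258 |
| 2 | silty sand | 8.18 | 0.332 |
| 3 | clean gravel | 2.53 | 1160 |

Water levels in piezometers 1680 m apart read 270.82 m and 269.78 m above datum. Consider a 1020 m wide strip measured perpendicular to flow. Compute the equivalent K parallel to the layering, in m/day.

142

Flow is parallel to layering, so each bed carries its own Darcy discharge and the transmissivities add.
Σ(K_i·b_i) = 0.258×9.95 + 0.332×8.18 + 1160×2.53 = 2940 m²/day.
Total thickness b = 20.66 m, so K_eq = Σ(K_i·b_i)/b = 142.3 m/day.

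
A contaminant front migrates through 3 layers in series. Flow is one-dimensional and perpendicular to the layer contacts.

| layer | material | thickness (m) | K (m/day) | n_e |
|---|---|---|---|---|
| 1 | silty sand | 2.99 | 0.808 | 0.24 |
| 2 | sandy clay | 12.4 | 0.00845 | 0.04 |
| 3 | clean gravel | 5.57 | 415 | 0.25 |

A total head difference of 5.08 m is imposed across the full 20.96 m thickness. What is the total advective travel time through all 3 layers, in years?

2.07

With flow normal to the layers, continuity requires the same specific discharge q through every layer.
Σ(b_i/K_i) = 2.99/0.808 + 12.4/0.00845 + 5.57/415 = 1471 d.
q = Δh / Σ(b_i/K_i) = 5.08 / 1471 = 0.003453 m/day.
In each layer the seepage velocity is v_i = q/n_i, so the layer transit time is t_i = b_i·n_i / q:
  layer 1 (silty sand): t_1 = 2.99 × 0.24 / 0.003453 = 207.8 d
  layer 2 (sandy clay): t_2 = 12.4 × 0.04 / 0.003453 = 143.6 d
  layer 3 (clean gravel): t_3 = 5.57 × 0.25 / 0.003453 = 403.3 d
Total t = Σ t_i = 754.7 days = 2.066 years.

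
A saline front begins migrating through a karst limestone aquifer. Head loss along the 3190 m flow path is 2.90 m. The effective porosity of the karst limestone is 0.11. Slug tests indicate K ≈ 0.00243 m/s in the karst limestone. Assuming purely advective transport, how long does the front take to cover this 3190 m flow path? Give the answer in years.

Convert K: 0.00243 m/s × 86400 = 210.0 m/day.
Hydraulic gradient i = Δh / L = 2.90 / 3190 = 0.0009091.
Darcy flux q = K · i = 210.0 × 0.0009091 = 0.1909 m/day.
Seepage velocity v = q / n_e = 0.1909 / 0.11 = 1.735 m/day.
Travel time t = L / v = 3190 / 1.735 = 1838 days = 5.033 years.

5.03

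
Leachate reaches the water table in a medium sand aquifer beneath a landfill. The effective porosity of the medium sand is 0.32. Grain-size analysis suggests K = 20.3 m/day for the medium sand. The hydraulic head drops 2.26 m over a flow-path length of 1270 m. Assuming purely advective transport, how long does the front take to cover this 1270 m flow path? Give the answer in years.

30.8

Hydraulic gradient i = Δh / L = 2.26 / 1270 = 0.001780.
Darcy flux q = K · i = 20.30 × 0.001780 = 0.03612 m/day.
Seepage velocity v = q / n_e = 0.03612 / 0.32 = 0.1129 m/day.
Travel time t = L / v = 1270 / 0.1129 = 11250 days = 30.80 years.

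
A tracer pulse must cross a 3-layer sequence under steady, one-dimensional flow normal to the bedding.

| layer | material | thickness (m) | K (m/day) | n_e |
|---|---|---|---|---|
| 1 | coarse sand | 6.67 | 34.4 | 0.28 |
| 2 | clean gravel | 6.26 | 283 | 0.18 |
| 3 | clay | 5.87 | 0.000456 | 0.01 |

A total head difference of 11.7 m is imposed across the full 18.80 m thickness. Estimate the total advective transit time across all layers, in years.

With flow normal to the layers, continuity requires the same specific discharge q through every layer.
Σ(b_i/K_i) = 6.67/34.4 + 6.26/283 + 5.87/0.000456 = 12873 d.
q = Δh / Σ(b_i/K_i) = 11.7 / 12873 = 0.0009089 m/day.
In each layer the seepage velocity is v_i = q/n_i, so the layer transit time is t_i = b_i·n_i / q:
  layer 1 (coarse sand): t_1 = 6.67 × 0.28 / 0.0009089 = 2055 d
  layer 2 (clean gravel): t_2 = 6.26 × 0.18 / 0.0009089 = 1240 d
  layer 3 (clay): t_3 = 5.87 × 0.01 / 0.0009089 = 64.59 d
Total t = Σ t_i = 3359 days = 9.197 years.

9.20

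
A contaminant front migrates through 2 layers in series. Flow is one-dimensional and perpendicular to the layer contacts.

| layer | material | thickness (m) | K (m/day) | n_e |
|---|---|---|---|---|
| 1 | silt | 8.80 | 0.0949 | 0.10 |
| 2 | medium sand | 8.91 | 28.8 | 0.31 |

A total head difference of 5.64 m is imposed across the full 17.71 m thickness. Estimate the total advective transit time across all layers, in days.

With flow normal to the layers, continuity requires the same specific discharge q through every layer.
Σ(b_i/K_i) = 8.80/0.0949 + 8.91/28.8 = 93.04 d.
q = Δh / Σ(b_i/K_i) = 5.64 / 93.04 = 0.06062 m/day.
In each layer the seepage velocity is v_i = q/n_i, so the layer transit time is t_i = b_i·n_i / q:
  layer 1 (silt): t_1 = 8.80 × 0.10 / 0.06062 = 14.52 d
  layer 2 (medium sand): t_2 = 8.91 × 0.31 / 0.06062 = 45.56 d
Total t = Σ t_i = 60.08 days.

60.1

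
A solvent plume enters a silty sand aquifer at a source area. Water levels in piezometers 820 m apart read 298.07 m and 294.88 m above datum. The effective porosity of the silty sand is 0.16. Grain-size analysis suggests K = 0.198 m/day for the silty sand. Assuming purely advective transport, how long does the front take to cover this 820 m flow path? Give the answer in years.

Hydraulic gradient i = (298.07 − 294.88) / 820 = 3.19 / 820 = 0.003890.
Darcy flux q = K · i = 0.1980 × 0.003890 = 0.0007703 m/day.
Seepage velocity v = q / n_e = 0.0007703 / 0.16 = 0.004814 m/day.
Travel time t = L / v = 820 / 0.004814 = 1.703e+05 days = 466.3 years.

466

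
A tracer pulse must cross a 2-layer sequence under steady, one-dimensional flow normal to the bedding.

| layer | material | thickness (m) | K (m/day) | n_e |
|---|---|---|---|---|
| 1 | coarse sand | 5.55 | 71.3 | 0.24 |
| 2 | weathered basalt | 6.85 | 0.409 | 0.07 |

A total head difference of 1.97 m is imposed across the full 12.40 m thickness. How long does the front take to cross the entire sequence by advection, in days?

With flow normal to the layers, continuity requires the same specific discharge q through every layer.
Σ(b_i/K_i) = 5.55/71.3 + 6.85/0.409 = 16.83 d.
q = Δh / Σ(b_i/K_i) = 1.97 / 16.83 = 0.1171 m/day.
In each layer the seepage velocity is v_i = q/n_i, so the layer transit time is t_i = b_i·n_i / q:
  layer 1 (coarse sand): t_1 = 5.55 × 0.24 / 0.1171 = 11.38 d
  layer 2 (weathered basalt): t_2 = 6.85 × 0.07 / 0.1171 = 4.095 d
Total t = Σ t_i = 15.47 days.

15.5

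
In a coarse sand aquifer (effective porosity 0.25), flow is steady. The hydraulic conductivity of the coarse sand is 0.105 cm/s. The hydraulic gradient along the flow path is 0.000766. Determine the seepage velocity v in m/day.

0.278

Convert K: 0.105 cm/s × 864 = 90.72 m/day.
Hydraulic gradient i = 0.000766.
Darcy flux q = K · i = 90.72 × 0.0007660 = 0.06949 m/day.
Seepage velocity v = q / n_e = 0.06949 / 0.25 = 0.2780 m/day.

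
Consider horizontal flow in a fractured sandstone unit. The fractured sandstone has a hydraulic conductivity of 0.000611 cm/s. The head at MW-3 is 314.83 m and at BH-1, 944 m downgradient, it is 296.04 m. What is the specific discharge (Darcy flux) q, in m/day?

Convert K: 0.000611 cm/s × 864 = 0.5279 m/day.
Hydraulic gradient i = (314.83 − 296.04) / 944 = 18.79 / 944 = 0.01990.
Specific discharge q = K · i = 0.5279 × 0.01990 = 0.01051 m/day.

0.0105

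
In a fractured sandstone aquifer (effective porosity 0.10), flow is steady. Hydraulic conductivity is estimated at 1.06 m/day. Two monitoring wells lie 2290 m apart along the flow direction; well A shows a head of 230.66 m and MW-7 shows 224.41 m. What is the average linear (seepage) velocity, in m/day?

Hydraulic gradient i = (230.66 − 224.41) / 2290 = 6.25 / 2290 = 0.002729.
Darcy flux q = K · i = 1.060 × 0.002729 = 0.002893 m/day.
Seepage velocity v = q / n_e = 0.002893 / 0.10 = 0.02893 m/day.

0.0289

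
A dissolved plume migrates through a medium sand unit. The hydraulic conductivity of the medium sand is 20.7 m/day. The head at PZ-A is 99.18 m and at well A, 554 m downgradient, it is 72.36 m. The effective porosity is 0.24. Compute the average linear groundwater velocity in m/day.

4.18

Hydraulic gradient i = (99.18 − 72.36) / 554 = 26.82 / 554 = 0.04841.
Darcy flux q = K · i = 20.70 × 0.04841 = 1.002 m/day.
Seepage velocity v = q / n_e = 1.002 / 0.24 = 4.175 m/day.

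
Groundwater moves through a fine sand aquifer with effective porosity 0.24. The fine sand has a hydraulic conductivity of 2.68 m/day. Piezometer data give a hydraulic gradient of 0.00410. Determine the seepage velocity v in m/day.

0.0458

Hydraulic gradient i = 0.00410.
Darcy flux q = K · i = 2.680 × 0.004100 = 0.01099 m/day.
Seepage velocity v = q / n_e = 0.01099 / 0.24 = 0.04578 m/day.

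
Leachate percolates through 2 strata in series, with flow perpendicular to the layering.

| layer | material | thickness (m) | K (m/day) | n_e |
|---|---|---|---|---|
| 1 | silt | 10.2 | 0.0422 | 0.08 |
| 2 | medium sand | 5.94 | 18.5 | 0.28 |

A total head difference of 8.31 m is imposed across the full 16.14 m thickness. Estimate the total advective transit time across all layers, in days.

72.2

With flow normal to the layers, continuity requires the same specific discharge q through every layer.
Σ(b_i/K_i) = 10.2/0.0422 + 5.94/18.5 = 242.0 d.
q = Δh / Σ(b_i/K_i) = 8.31 / 242.0 = 0.03433 m/day.
In each layer the seepage velocity is v_i = q/n_i, so the layer transit time is t_i = b_i·n_i / q:
  layer 1 (silt): t_1 = 10.2 × 0.08 / 0.03433 = 23.77 d
  layer 2 (medium sand): t_2 = 5.94 × 0.28 / 0.03433 = 48.44 d
Total t = Σ t_i = 72.21 days.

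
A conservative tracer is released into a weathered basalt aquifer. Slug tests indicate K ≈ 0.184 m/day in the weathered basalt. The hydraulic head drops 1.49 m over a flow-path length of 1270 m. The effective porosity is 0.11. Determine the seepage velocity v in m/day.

0.00196

Hydraulic gradient i = Δh / L = 1.49 / 1270 = 0.001173.
Darcy flux q = K · i = 0.1840 × 0.001173 = 0.0002159 m/day.
Seepage velocity v = q / n_e = 0.0002159 / 0.11 = 0.001962 m/day.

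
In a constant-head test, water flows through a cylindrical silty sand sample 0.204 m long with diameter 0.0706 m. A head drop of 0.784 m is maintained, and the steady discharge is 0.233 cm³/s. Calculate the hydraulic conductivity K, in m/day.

Cross-sectional area A = π·(d/2)² = π × (0.0706/2)² = 0.003915 m².
Convert discharge: 0.233 cm³/s = 2.330e-07 m³/s.
Darcy's law rearranged: K = Q·L / (A·Δh) = 2.330e-07 × 0.204 / (0.003915 × 0.784) = 1.549e-05 m/s = 1.338 m/day.

1.34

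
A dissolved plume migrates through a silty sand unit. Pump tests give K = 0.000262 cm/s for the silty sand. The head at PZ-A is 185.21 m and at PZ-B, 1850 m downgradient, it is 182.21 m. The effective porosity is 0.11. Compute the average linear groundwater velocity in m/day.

Convert K: 0.000262 cm/s × 864 = 0.2264 m/day.
Hydraulic gradient i = (185.21 − 182.21) / 1850 = 3 / 1850 = 0.001622.
Darcy flux q = K · i = 0.2264 × 0.001622 = 0.0003671 m/day.
Seepage velocity v = q / n_e = 0.0003671 / 0.11 = 0.003337 m/day.

0.00334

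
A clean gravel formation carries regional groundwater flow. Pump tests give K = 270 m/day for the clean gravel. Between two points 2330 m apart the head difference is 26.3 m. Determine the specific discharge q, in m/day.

Hydraulic gradient i = Δh / L = 26.3 / 2330 = 0.01129.
Specific discharge q = K · i = 270.0 × 0.01129 = 3.048 m/day.

3.05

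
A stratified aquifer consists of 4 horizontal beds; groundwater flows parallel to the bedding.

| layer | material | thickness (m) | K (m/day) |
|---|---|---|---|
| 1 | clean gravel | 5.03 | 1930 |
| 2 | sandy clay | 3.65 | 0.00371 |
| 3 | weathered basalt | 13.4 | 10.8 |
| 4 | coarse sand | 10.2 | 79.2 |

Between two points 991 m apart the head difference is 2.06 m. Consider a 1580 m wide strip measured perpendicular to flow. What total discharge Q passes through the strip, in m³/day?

35000

Flow is parallel to layering, so each bed carries its own Darcy discharge and the transmissivities add.
Σ(K_i·b_i) = 1930×5.03 + 0.00371×3.65 + 10.8×13.4 + 79.2×10.2 = 10660 m²/day.
Hydraulic gradient i = Δh / L = 2.06 / 991 = 0.002079.
Q = Σ(K_i·b_i) · W · i = 10660 × 1580 × 0.002079 = 35013 m³/day.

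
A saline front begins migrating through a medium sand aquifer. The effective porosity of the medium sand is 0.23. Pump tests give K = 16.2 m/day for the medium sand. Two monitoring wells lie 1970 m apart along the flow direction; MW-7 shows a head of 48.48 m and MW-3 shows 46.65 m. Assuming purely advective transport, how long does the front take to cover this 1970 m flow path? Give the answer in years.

82.4

Hydraulic gradient i = (48.48 − 46.65) / 1970 = 1.83 / 1970 = 0.0009289.
Darcy flux q = K · i = 16.20 × 0.0009289 = 0.01505 m/day.
Seepage velocity v = q / n_e = 0.01505 / 0.23 = 0.06543 m/day.
Travel time t = L / v = 1970 / 0.06543 = 30109 days = 82.43 years.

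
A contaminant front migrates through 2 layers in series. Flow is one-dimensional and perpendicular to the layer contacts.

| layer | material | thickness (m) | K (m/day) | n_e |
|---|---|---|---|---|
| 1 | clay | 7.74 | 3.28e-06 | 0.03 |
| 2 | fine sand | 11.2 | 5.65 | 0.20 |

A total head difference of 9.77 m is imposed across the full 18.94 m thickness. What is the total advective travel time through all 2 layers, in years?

With flow normal to the layers, continuity requires the same specific discharge q through every layer.
Σ(b_i/K_i) = 7.74/3.28e-06 + 11.2/5.65 = 2.360e+06 d.
q = Δh / Σ(b_i/K_i) = 9.77 / 2.360e+06 = 4.140e-06 m/day.
In each layer the seepage velocity is v_i = q/n_i, so the layer transit time is t_i = b_i·n_i / q:
  layer 1 (clay): t_1 = 7.74 × 0.03 / 4.140e-06 = 56084 d
  layer 2 (fine sand): t_2 = 11.2 × 0.20 / 4.140e-06 = 5.410e+05 d
Total t = Σ t_i = 5.971e+05 days = 1635 years.

1630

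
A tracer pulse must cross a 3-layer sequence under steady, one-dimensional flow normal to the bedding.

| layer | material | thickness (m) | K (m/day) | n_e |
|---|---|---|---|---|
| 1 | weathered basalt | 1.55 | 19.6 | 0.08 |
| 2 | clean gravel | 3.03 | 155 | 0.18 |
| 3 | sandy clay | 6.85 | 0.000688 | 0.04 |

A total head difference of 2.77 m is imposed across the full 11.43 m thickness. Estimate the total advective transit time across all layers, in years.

9.28

With flow normal to the layers, continuity requires the same specific discharge q through every layer.
Σ(b_i/K_i) = 1.55/19.6 + 3.03/155 + 6.85/0.000688 = 9956 d.
q = Δh / Σ(b_i/K_i) = 2.77 / 9956 = 0.0002782 m/day.
In each layer the seepage velocity is v_i = q/n_i, so the layer transit time is t_i = b_i·n_i / q:
  layer 1 (weathered basalt): t_1 = 1.55 × 0.08 / 0.0002782 = 445.7 d
  layer 2 (clean gravel): t_2 = 3.03 × 0.18 / 0.0002782 = 1960 d
  layer 3 (sandy clay): t_3 = 6.85 × 0.04 / 0.0002782 = 984.9 d
Total t = Σ t_i = 3391 days = 9.284 years.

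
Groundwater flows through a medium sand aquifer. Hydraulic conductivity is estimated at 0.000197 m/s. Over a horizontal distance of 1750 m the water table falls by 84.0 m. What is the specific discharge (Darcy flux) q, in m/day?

Convert K: 0.000197 m/s × 86400 = 17.02 m/day.
Hydraulic gradient i = Δh / L = 84.0 / 1750 = 0.04800.
Specific discharge q = K · i = 17.02 × 0.04800 = 0.8170 m/day.

0.817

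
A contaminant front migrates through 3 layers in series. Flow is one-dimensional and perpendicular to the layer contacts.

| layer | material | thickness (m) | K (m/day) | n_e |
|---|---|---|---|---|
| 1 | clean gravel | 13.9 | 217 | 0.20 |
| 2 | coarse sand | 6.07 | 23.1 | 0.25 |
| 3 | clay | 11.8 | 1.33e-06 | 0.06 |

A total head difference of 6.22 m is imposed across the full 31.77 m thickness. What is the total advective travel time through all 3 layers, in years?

19500

With flow normal to the layers, continuity requires the same specific discharge q through every layer.
Σ(b_i/K_i) = 13.9/217 + 6.07/23.1 + 11.8/1.33e-06 = 8.872e+06 d.
q = Δh / Σ(b_i/K_i) = 6.22 / 8.872e+06 = 7.011e-07 m/day.
In each layer the seepage velocity is v_i = q/n_i, so the layer transit time is t_i = b_i·n_i / q:
  layer 1 (clean gravel): t_1 = 13.9 × 0.20 / 7.011e-07 = 3.965e+06 d
  layer 2 (coarse sand): t_2 = 6.07 × 0.25 / 7.011e-07 = 2.165e+06 d
  layer 3 (clay): t_3 = 11.8 × 0.06 / 7.011e-07 = 1.010e+06 d
Total t = Σ t_i = 7.140e+06 days = 19548 years.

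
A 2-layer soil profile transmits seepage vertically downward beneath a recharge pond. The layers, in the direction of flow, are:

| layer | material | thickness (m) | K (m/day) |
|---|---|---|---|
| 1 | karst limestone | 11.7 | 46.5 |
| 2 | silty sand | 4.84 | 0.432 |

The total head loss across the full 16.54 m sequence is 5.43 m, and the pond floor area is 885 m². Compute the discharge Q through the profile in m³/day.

Flow is perpendicular to layering, so the layers act in series and the equivalent K is the thickness-weighted harmonic mean.
Total thickness L = 11.7 + 4.84 = 16.54 m.
Σ(b_i/K_i) = 11.7/46.5 + 4.84/0.432 = 11.46 d.
K_eq = L / Σ(b_i/K_i) = 16.54 / 11.46 = 1.444 m/day.
Q = K_eq · A · (Δh/L) = 1.444 × 885 × (5.43/16.54) = 419.5 m³/day.

420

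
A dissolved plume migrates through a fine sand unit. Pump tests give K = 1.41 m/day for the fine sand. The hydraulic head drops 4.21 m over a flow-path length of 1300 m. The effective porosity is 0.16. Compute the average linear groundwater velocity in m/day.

Hydraulic gradient i = Δh / L = 4.21 / 1300 = 0.003238.
Darcy flux q = K · i = 1.410 × 0.003238 = 0.004566 m/day.
Seepage velocity v = q / n_e = 0.004566 / 0.16 = 0.02854 m/day.

0.0285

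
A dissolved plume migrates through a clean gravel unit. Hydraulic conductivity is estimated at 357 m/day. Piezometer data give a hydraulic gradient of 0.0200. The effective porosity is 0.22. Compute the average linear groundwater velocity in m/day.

32.5

Hydraulic gradient i = 0.0200.
Darcy flux q = K · i = 357.0 × 0.02000 = 7.140 m/day.
Seepage velocity v = q / n_e = 7.140 / 0.22 = 32.45 m/day.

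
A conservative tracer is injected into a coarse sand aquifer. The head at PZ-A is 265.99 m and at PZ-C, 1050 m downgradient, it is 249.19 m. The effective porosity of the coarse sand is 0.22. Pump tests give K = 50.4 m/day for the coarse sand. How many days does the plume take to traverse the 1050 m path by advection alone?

Hydraulic gradient i = (265.99 − 249.19) / 1050 = 16.8 / 1050 = 0.01600.
Darcy flux q = K · i = 50.40 × 0.01600 = 0.8064 m/day.
Seepage velocity v = q / n_e = 0.8064 / 0.22 = 3.665 m/day.
Travel time t = L / v = 1050 / 3.665 = 286.5 days.

286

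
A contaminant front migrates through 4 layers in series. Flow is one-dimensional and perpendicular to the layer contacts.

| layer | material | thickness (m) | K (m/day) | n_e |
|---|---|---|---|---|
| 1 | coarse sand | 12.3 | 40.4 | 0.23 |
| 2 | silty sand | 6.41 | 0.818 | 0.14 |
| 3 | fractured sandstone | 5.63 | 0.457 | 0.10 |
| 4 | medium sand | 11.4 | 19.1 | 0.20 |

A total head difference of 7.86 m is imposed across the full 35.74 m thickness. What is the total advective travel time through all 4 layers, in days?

With flow normal to the layers, continuity requires the same specific discharge q through every layer.
Σ(b_i/K_i) = 12.3/40.4 + 6.41/0.818 + 5.63/0.457 + 11.4/19.1 = 21.06 d.
q = Δh / Σ(b_i/K_i) = 7.86 / 21.06 = 0.3733 m/day.
In each layer the seepage velocity is v_i = q/n_i, so the layer transit time is t_i = b_i·n_i / q:
  layer 1 (coarse sand): t_1 = 12.3 × 0.23 / 0.3733 = 7.579 d
  layer 2 (silty sand): t_2 = 6.41 × 0.14 / 0.3733 = 2.404 d
  layer 3 (fractured sandstone): t_3 = 5.63 × 0.10 / 0.3733 = 1.508 d
  layer 4 (medium sand): t_4 = 11.4 × 0.20 / 0.3733 = 6.108 d
Total t = Σ t_i = 17.60 days.

17.6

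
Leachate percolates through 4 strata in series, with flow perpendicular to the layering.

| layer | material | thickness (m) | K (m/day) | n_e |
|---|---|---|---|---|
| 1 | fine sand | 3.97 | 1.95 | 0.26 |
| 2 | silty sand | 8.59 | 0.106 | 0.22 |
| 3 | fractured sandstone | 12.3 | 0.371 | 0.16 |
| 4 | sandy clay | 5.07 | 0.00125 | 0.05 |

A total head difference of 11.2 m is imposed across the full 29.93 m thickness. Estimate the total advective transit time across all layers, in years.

5.25

With flow normal to the layers, continuity requires the same specific discharge q through every layer.
Σ(b_i/K_i) = 3.97/1.95 + 8.59/0.106 + 12.3/0.371 + 5.07/0.00125 = 4172 d.
q = Δh / Σ(b_i/K_i) = 11.2 / 4172 = 0.002684 m/day.
In each layer the seepage velocity is v_i = q/n_i, so the layer transit time is t_i = b_i·n_i / q:
  layer 1 (fine sand): t_1 = 3.97 × 0.26 / 0.002684 = 384.5 d
  layer 2 (silty sand): t_2 = 8.59 × 0.22 / 0.002684 = 704.0 d
  layer 3 (fractured sandstone): t_3 = 12.3 × 0.16 / 0.002684 = 733.1 d
  layer 4 (sandy clay): t_4 = 5.07 × 0.05 / 0.002684 = 94.43 d
Total t = Σ t_i = 1916 days = 5.246 years.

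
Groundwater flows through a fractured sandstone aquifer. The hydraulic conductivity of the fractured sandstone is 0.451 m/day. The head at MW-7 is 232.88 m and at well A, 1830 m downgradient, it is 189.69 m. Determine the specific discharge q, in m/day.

0.0106

Hydraulic gradient i = (232.88 − 189.69) / 1830 = 43.19 / 1830 = 0.02360.
Specific discharge q = K · i = 0.4510 × 0.02360 = 0.01064 m/day.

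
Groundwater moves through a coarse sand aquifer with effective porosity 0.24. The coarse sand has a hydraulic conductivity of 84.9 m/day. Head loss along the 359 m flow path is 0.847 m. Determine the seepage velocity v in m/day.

0.835

Hydraulic gradient i = Δh / L = 0.847 / 359 = 0.002359.
Darcy flux q = K · i = 84.90 × 0.002359 = 0.2003 m/day.
Seepage velocity v = q / n_e = 0.2003 / 0.24 = 0.8346 m/day.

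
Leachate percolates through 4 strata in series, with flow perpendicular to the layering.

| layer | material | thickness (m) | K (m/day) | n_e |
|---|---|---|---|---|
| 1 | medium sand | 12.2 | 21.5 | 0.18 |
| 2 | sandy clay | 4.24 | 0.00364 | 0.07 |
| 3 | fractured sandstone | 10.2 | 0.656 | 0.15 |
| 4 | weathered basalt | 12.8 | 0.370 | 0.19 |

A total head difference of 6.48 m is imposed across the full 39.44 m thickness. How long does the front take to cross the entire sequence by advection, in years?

3.32

With flow normal to the layers, continuity requires the same specific discharge q through every layer.
Σ(b_i/K_i) = 12.2/21.5 + 4.24/0.00364 + 10.2/0.656 + 12.8/0.370 = 1216 d.
q = Δh / Σ(b_i/K_i) = 6.48 / 1216 = 0.005331 m/day.
In each layer the seepage velocity is v_i = q/n_i, so the layer transit time is t_i = b_i·n_i / q:
  layer 1 (medium sand): t_1 = 12.2 × 0.18 / 0.005331 = 411.9 d
  layer 2 (sandy clay): t_2 = 4.24 × 0.07 / 0.005331 = 55.68 d
  layer 3 (fractured sandstone): t_3 = 10.2 × 0.15 / 0.005331 = 287.0 d
  layer 4 (weathered basalt): t_4 = 12.8 × 0.19 / 0.005331 = 456.2 d
Total t = Σ t_i = 1211 days = 3.315 years.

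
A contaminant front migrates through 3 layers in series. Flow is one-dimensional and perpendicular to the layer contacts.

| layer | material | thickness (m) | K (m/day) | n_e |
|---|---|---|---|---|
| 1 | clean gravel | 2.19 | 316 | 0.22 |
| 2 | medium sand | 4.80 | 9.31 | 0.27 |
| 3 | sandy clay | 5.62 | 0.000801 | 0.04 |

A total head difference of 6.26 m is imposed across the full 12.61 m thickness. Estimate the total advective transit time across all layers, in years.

With flow normal to the layers, continuity requires the same specific discharge q through every layer.
Σ(b_i/K_i) = 2.19/316 + 4.80/9.31 + 5.62/0.000801 = 7017 d.
q = Δh / Σ(b_i/K_i) = 6.26 / 7017 = 0.0008922 m/day.
In each layer the seepage velocity is v_i = q/n_i, so the layer transit time is t_i = b_i·n_i / q:
  layer 1 (clean gravel): t_1 = 2.19 × 0.22 / 0.0008922 = 540.0 d
  layer 2 (medium sand): t_2 = 4.80 × 0.27 / 0.0008922 = 1453 d
  layer 3 (sandy clay): t_3 = 5.62 × 0.04 / 0.0008922 = 252.0 d
Total t = Σ t_i = 2245 days = 6.146 years.

6.15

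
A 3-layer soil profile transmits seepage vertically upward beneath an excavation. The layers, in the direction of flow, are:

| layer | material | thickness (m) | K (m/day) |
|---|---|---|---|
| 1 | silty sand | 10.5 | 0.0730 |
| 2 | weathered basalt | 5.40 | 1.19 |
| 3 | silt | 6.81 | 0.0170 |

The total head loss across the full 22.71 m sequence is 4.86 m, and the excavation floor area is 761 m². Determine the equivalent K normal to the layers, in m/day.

0.0414

Flow is perpendicular to layering, so the layers act in series and the equivalent K is the thickness-weighted harmonic mean.
Total thickness L = 10.5 + 5.40 + 6.81 = 22.71 m.
Σ(b_i/K_i) = 10.5/0.0730 + 5.40/1.19 + 6.81/0.0170 = 549.0 d.
K_eq = L / Σ(b_i/K_i) = 22.71 / 549.0 = 0.04137 m/day.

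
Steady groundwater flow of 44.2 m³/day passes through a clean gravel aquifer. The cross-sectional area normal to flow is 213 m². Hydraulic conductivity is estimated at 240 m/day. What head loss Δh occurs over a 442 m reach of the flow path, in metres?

0.382

From Q = K·A·i, i = Q / (K·A) = 44.2 / (240.0 × 213.0) = 0.0008646.
Head loss Δh = i · L = 0.0008646 × 442 = 0.3822 m.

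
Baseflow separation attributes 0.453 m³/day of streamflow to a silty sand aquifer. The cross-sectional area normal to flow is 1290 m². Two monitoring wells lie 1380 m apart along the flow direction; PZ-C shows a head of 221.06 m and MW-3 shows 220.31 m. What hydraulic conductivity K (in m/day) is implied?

Hydraulic gradient i = (221.06 − 220.31) / 1380 = 0.75 / 1380 = 0.0005435.
From Q = K·A·i, K = Q / (A·i) = 0.453 / (1290 × 0.0005435) = 0.6461 m/day.

0.646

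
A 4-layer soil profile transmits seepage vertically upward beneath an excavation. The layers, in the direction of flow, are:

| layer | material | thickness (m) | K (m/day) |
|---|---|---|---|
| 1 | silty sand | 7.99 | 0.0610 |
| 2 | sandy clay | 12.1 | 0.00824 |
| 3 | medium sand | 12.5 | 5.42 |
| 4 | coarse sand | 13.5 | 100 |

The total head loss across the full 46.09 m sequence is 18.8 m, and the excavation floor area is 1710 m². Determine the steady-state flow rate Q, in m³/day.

Flow is perpendicular to layering, so the layers act in series and the equivalent K is the thickness-weighted harmonic mean.
Total thickness L = 7.99 + 12.1 + 12.5 + 13.5 = 46.09 m.
Σ(b_i/K_i) = 7.99/0.0610 + 12.1/0.00824 + 12.5/5.42 + 13.5/100 = 1602 d.
K_eq = L / Σ(b_i/K_i) = 46.09 / 1602 = 0.02877 m/day.
Q = K_eq · A · (Δh/L) = 0.02877 × 1710 × (18.8/46.09) = 20.07 m³/day.

20.1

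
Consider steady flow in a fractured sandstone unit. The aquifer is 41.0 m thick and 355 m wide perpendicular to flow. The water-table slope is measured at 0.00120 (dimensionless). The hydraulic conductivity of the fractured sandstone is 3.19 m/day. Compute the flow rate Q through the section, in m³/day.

55.7

Cross-sectional area A = 355 × 41.0 = 14555 m².
Hydraulic gradient i = 0.00120.
Darcy's law: Q = K · A · i = 3.190 × 14555 × 0.001200 = 55.72 m³/day.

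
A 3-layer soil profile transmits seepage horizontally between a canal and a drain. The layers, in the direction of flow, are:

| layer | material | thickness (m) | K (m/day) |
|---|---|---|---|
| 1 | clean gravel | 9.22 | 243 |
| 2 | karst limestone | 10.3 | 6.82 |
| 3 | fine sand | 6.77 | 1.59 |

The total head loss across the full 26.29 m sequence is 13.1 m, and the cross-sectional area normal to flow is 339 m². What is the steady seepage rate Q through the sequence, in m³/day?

Flow is perpendicular to layering, so the layers act in series and the equivalent K is the thickness-weighted harmonic mean.
Total thickness L = 9.22 + 10.3 + 6.77 = 26.29 m.
Σ(b_i/K_i) = 9.22/243 + 10.3/6.82 + 6.77/1.59 = 5.806 d.
K_eq = L / Σ(b_i/K_i) = 26.29 / 5.806 = 4.528 m/day.
Q = K_eq · A · (Δh/L) = 4.528 × 339 × (13.1/26.29) = 764.9 m³/day.

765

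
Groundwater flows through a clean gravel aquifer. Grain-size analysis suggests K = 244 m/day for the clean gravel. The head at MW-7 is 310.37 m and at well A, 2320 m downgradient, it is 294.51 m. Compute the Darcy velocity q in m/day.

1.67

Hydraulic gradient i = (310.37 − 294.51) / 2320 = 15.86 / 2320 = 0.006836.
Specific discharge q = K · i = 244.0 × 0.006836 = 1.668 m/day.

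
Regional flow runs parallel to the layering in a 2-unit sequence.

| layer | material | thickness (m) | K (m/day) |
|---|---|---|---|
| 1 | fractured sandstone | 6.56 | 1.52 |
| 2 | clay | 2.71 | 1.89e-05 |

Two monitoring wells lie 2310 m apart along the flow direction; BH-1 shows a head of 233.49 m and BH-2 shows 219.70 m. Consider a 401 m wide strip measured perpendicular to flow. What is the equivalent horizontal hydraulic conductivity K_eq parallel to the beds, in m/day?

1.08

Flow is parallel to layering, so each bed carries its own Darcy discharge and the transmissivities add.
Σ(K_i·b_i) = 1.52×6.56 + 1.89e-05×2.71 = 9.971 m²/day.
Total thickness b = 9.270 m, so K_eq = Σ(K_i·b_i)/b = 1.076 m/day.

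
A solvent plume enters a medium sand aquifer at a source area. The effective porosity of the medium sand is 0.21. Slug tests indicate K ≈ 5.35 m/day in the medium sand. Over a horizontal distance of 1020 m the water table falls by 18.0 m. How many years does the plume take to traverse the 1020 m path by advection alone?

Hydraulic gradient i = Δh / L = 18.0 / 1020 = 0.01765.
Darcy flux q = K · i = 5.350 × 0.01765 = 0.09441 m/day.
Seepage velocity v = q / n_e = 0.09441 / 0.21 = 0.4496 m/day.
Travel time t = L / v = 1020 / 0.4496 = 2269 days = 6.212 years.

6.21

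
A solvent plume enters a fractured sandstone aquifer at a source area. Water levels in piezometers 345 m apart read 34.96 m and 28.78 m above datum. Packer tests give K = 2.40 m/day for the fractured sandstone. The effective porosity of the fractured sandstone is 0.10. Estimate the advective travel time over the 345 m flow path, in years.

2.20

Hydraulic gradient i = (34.96 − 28.78) / 345 = 6.18 / 345 = 0.01791.
Darcy flux q = K · i = 2.400 × 0.01791 = 0.04299 m/day.
Seepage velocity v = q / n_e = 0.04299 / 0.10 = 0.4299 m/day.
Travel time t = L / v = 345 / 0.4299 = 802.5 days = 2.197 years.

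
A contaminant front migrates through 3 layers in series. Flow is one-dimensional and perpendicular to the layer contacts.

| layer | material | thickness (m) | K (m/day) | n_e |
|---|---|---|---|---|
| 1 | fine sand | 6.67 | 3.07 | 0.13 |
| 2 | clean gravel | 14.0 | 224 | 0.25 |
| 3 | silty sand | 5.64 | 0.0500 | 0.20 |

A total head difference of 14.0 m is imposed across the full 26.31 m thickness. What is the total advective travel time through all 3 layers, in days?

With flow normal to the layers, continuity requires the same specific discharge q through every layer.
Σ(b_i/K_i) = 6.67/3.07 + 14.0/224 + 5.64/0.0500 = 115.0 d.
q = Δh / Σ(b_i/K_i) = 14.0 / 115.0 = 0.1217 m/day.
In each layer the seepage velocity is v_i = q/n_i, so the layer transit time is t_i = b_i·n_i / q:
  layer 1 (fine sand): t_1 = 6.67 × 0.13 / 0.1217 = 7.125 d
  layer 2 (clean gravel): t_2 = 14.0 × 0.25 / 0.1217 = 28.76 d
  layer 3 (silty sand): t_3 = 5.64 × 0.20 / 0.1217 = 9.269 d
Total t = Σ t_i = 45.15 days.

45.2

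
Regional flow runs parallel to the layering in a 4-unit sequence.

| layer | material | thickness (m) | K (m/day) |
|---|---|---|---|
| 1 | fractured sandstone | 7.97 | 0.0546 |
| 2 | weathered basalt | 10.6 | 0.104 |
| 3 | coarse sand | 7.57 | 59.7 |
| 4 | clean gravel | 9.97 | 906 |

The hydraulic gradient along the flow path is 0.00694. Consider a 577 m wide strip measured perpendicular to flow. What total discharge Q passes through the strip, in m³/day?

38000

Flow is parallel to layering, so each bed carries its own Darcy discharge and the transmissivities add.
Σ(K_i·b_i) = 0.0546×7.97 + 0.104×10.6 + 59.7×7.57 + 906×9.97 = 9486 m²/day.
Hydraulic gradient i = 0.00694.
Q = Σ(K_i·b_i) · W · i = 9486 × 577 × 0.006940 = 37987 m³/day.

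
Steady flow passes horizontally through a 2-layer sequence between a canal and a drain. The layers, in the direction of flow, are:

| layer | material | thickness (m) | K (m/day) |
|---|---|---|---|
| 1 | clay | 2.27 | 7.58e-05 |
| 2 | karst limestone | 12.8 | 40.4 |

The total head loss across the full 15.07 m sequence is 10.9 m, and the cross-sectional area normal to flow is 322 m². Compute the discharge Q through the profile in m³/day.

0.117

Flow is perpendicular to layering, so the layers act in series and the equivalent K is the thickness-weighted harmonic mean.
Total thickness L = 2.27 + 12.8 = 15.07 m.
Σ(b_i/K_i) = 2.27/7.58e-05 + 12.8/40.4 = 29948 d.
K_eq = L / Σ(b_i/K_i) = 15.07 / 29948 = 0.0005032 m/day.
Q = K_eq · A · (Δh/L) = 0.0005032 × 322 × (10.9/15.07) = 0.1172 m³/day.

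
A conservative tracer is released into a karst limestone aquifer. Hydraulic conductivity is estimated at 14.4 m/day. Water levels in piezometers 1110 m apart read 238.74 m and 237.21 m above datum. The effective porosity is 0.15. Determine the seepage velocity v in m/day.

0.132

Hydraulic gradient i = (238.74 − 237.21) / 1110 = 1.53 / 1110 = 0.001378.
Darcy flux q = K · i = 14.40 × 0.001378 = 0.01985 m/day.
Seepage velocity v = q / n_e = 0.01985 / 0.15 = 0.1323 m/day.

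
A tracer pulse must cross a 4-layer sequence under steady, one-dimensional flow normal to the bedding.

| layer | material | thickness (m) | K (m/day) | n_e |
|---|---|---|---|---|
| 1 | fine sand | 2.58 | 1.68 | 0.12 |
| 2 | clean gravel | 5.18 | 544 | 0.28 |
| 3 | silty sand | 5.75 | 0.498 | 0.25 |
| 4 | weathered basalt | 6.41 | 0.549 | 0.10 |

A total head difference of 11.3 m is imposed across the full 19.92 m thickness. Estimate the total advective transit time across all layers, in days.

8.41

With flow normal to the layers, continuity requires the same specific discharge q through every layer.
Σ(b_i/K_i) = 2.58/1.68 + 5.18/544 + 5.75/0.498 + 6.41/0.549 = 24.77 d.
q = Δh / Σ(b_i/K_i) = 11.3 / 24.77 = 0.4562 m/day.
In each layer the seepage velocity is v_i = q/n_i, so the layer transit time is t_i = b_i·n_i / q:
  layer 1 (fine sand): t_1 = 2.58 × 0.12 / 0.4562 = 0.6786 d
  layer 2 (clean gravel): t_2 = 5.18 × 0.28 / 0.4562 = 3.179 d
  layer 3 (silty sand): t_3 = 5.75 × 0.25 / 0.4562 = 3.151 d
  layer 4 (weathered basalt): t_4 = 6.41 × 0.10 / 0.4562 = 1.405 d
Total t = Σ t_i = 8.413 days.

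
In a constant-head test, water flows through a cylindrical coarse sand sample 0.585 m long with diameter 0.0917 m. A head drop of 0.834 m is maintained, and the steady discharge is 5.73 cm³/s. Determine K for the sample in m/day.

Cross-sectional area A = π·(d/2)² = π × (0.0917/2)² = 0.006604 m².
Convert discharge: 5.73 cm³/s = 5.730e-06 m³/s.
Darcy's law rearranged: K = Q·L / (A·Δh) = 5.730e-06 × 0.585 / (0.006604 × 0.834) = 0.0006086 m/s = 52.58 m/day.

52.6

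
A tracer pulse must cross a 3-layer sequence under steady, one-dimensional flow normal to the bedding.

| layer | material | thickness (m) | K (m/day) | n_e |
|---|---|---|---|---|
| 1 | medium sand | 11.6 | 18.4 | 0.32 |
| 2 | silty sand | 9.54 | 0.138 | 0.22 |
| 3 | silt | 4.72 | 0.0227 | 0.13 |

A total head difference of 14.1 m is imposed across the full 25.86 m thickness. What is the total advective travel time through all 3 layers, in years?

0.346

With flow normal to the layers, continuity requires the same specific discharge q through every layer.
Σ(b_i/K_i) = 11.6/18.4 + 9.54/0.138 + 4.72/0.0227 = 277.7 d.
q = Δh / Σ(b_i/K_i) = 14.1 / 277.7 = 0.05078 m/day.
In each layer the seepage velocity is v_i = q/n_i, so the layer transit time is t_i = b_i·n_i / q:
  layer 1 (medium sand): t_1 = 11.6 × 0.32 / 0.05078 = 73.11 d
  layer 2 (silty sand): t_2 = 9.54 × 0.22 / 0.05078 = 41.33 d
  layer 3 (silt): t_3 = 4.72 × 0.13 / 0.05078 = 12.08 d
Total t = Σ t_i = 126.5 days = 0.3464 years.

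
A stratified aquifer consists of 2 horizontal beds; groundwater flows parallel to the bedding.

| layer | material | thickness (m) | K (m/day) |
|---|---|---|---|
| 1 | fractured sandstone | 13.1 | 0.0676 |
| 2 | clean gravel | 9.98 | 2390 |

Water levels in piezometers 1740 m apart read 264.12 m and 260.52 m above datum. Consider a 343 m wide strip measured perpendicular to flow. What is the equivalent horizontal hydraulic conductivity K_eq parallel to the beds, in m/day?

1030

Flow is parallel to layering, so each bed carries its own Darcy discharge and the transmissivities add.
Σ(K_i·b_i) = 0.0676×13.1 + 2390×9.98 = 23853 m²/day.
Total thickness b = 23.08 m, so K_eq = Σ(K_i·b_i)/b = 1033 m/day.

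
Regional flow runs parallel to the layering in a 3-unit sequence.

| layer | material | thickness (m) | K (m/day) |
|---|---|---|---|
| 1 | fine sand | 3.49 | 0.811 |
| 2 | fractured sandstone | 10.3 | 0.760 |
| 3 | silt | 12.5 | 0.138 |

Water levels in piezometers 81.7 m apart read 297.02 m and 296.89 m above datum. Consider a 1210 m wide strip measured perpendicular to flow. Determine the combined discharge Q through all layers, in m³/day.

Flow is parallel to layering, so each bed carries its own Darcy discharge and the transmissivities add.
Σ(K_i·b_i) = 0.811×3.49 + 0.760×10.3 + 0.138×12.5 = 12.38 m²/day.
Hydraulic gradient i = (297.02 − 296.89) / 81.7 = 0.13 / 81.7 = 0.001591.
Q = Σ(K_i·b_i) · W · i = 12.38 × 1210 × 0.001591 = 23.84 m³/day.

23.8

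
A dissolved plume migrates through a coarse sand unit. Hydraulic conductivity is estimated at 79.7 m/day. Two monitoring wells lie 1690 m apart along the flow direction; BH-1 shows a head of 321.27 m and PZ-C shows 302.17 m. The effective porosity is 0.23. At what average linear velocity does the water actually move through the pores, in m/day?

Hydraulic gradient i = (321.27 − 302.17) / 1690 = 19.1 / 1690 = 0.01130.
Darcy flux q = K · i = 79.70 × 0.01130 = 0.9008 m/day.
Seepage velocity v = q / n_e = 0.9008 / 0.23 = 3.916 m/day.

3.92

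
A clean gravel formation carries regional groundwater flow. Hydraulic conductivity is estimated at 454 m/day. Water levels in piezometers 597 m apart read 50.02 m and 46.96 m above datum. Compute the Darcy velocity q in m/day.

Hydraulic gradient i = (50.02 − 46.96) / 597 = 3.06 / 597 = 0.005126.
Specific discharge q = K · i = 454.0 × 0.005126 = 2.327 m/day.

2.33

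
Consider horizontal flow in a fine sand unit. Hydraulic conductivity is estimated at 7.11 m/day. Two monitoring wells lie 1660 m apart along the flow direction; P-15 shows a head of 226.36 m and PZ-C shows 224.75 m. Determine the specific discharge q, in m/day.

Hydraulic gradient i = (226.36 − 224.75) / 1660 = 1.61 / 1660 = 0.0009699.
Specific discharge q = K · i = 7.110 × 0.0009699 = 0.006896 m/day.

0.00690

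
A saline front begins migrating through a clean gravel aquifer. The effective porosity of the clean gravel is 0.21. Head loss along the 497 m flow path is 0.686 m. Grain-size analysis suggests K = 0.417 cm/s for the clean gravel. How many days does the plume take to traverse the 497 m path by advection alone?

Convert K: 0.417 cm/s × 864 = 360.3 m/day.
Hydraulic gradient i = Δh / L = 0.686 / 497 = 0.001380.
Darcy flux q = K · i = 360.3 × 0.001380 = 0.4973 m/day.
Seepage velocity v = q / n_e = 0.4973 / 0.21 = 2.368 m/day.
Travel time t = L / v = 497 / 2.368 = 209.9 days.

210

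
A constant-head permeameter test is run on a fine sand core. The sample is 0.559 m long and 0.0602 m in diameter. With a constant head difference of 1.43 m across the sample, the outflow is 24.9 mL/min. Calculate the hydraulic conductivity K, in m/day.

Cross-sectional area A = π·(d/2)² = π × (0.0602/2)² = 0.002846 m².
Convert discharge: 24.9 mL/min = 4.150e-07 m³/s.
Darcy's law rearranged: K = Q·L / (A·Δh) = 4.150e-07 × 0.559 / (0.002846 × 1.43) = 5.700e-05 m/s = 4.924 m/day.

4.92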